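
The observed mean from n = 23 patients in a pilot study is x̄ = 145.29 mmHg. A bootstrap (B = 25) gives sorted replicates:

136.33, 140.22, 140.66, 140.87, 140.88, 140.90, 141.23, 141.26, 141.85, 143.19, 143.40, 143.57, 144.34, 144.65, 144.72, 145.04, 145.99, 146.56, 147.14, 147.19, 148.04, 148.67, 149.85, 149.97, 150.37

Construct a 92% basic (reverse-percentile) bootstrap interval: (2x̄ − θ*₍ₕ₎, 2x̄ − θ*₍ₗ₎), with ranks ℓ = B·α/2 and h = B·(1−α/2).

Percentile endpoints at ranks 1 and 24: θ*₍1₎ = 136.33, θ*₍24₎ = 149.97.
Basic interval reflects these around x̄:
  lower = 2 × 145.29 − 149.97 = 140.61
  upper = 2 × 145.29 − 136.33 = 154.25

(140.61, 154.25)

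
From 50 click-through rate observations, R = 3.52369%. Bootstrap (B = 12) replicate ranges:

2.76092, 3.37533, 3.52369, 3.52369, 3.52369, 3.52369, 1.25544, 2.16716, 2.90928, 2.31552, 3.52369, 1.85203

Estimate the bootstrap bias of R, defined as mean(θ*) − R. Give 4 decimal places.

bias = −0.6692

mean(θ*) = (2.76092 + 3.37533 + 3.52369 + 3.52369 + 3.52369 + 3.52369 + 1.25544 + 2.16716 + 2.90928 + 2.31552 + 3.52369 + 1.85203) / 12 = 2.85451
bias = 2.85451 − 3.52369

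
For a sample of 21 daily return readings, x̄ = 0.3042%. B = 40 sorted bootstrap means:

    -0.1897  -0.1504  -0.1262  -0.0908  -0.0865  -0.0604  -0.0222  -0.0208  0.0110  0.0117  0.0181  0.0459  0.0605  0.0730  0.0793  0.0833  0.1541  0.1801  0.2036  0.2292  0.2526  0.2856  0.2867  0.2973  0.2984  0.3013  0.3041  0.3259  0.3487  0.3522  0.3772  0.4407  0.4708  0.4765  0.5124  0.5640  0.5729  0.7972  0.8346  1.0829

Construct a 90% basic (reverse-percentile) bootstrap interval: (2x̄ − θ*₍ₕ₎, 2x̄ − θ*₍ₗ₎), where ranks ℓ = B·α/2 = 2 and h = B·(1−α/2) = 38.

Percentile endpoints at ranks 2 and 38: θ*₍2₎ = -0.1504, θ*₍38₎ = 0.7972.
Basic interval reflects these around x̄:
  lower = 2 × 0.3042 − 0.7972 = -0.1888
  upper = 2 × 0.3042 − -0.1504 = 0.7588

(-0.1888, 0.7588)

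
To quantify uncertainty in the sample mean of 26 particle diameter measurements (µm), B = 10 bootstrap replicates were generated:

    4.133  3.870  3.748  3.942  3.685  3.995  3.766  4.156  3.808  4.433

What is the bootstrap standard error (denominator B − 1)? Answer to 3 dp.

Bootstrap SE is the standard deviation of the 10 replicate means.
Mean of replicates: (4.133 + 3.870 + 3.748 + 3.942 + 3.685 + 3.995 + 3.766 + 4.156 + 3.808 + 4.433) / 10 = 39.5360 / 10 = 3.9536
Sum of squared deviations: (+0.1794)² + (−0.0836)² + (−0.2056)² + (−0.0116)² + (−0.2686)² + (+0.0414)² + (−0.1876)² + (+0.2024)² + (−0.1456)² + (+0.4794)² = 0.4826
Variance = 0.4826 / 9 = 0.0536
SE* = √0.0536

SE* = 0.232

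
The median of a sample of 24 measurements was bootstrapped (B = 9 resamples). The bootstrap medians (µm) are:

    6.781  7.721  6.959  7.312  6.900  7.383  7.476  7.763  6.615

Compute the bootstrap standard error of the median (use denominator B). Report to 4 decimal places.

SE* = 0.3909

Bootstrap SE is the standard deviation of the 9 replicate medians.
Mean of replicates: (6.781 + 7.721 + 6.959 + 7.312 + 6.900 + 7.383 + 7.476 + 7.763 + 6.615) / 9 = 64.91000 / 9 = 7.21222
Sum of squared deviations: (−0.43122)² + (+0.50878)² + (−0.25322)² + (+0.09978)² + (−0.31222)² + (+0.17078)² + (+0.26378)² + (+0.55078)² + (−0.59722)² = 1.37514
Variance = 1.37514 / 9 = 0.15279
SE* = √0.15279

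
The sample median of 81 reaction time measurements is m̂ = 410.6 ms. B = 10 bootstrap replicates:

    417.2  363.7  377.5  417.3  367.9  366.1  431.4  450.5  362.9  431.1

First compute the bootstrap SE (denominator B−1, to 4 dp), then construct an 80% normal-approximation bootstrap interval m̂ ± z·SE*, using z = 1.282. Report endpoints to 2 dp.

(366.90, 454.30)

Mean of replicates = 398.5600; sum of squared deviations = 10457.7840; SE* = √(10457.7840/9) = 34.0878
Margin = 1.282 × 34.0878 = 43.701
Interval: 410.6 ± 43.701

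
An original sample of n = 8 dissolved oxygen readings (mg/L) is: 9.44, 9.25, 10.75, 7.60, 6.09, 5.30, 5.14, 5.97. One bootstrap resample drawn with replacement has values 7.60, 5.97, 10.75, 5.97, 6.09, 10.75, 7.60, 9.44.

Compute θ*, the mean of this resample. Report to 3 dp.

θ* = 8.021

Mean = (7.60 + 5.97 + 10.75 + 5.97 + 6.09 + 10.75 + 7.60 + 9.44) / 8 = 64.170 / 8 = 8.021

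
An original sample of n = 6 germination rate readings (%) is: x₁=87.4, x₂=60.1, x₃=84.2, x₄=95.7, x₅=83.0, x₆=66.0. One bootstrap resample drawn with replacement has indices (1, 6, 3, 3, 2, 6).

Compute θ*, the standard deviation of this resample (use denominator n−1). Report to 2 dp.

θ* = 11.89

Resample values: 87.4, 66.0, 84.2, 84.2, 60.1, 66.0.
Mean = 74.6500; sum of squared deviations = 706.3150
s² = 706.3150 / 5 = 141.2630
s = √141.2630 = 11.89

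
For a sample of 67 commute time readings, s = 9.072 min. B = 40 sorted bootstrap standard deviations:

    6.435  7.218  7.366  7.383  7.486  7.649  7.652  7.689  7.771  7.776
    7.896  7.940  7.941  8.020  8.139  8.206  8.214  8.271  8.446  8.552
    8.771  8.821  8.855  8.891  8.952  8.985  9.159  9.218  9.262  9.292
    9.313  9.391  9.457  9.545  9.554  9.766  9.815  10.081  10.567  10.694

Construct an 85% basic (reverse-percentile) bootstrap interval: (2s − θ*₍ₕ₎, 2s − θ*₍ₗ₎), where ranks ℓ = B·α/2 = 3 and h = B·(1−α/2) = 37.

(8.329, 10.778)

Percentile endpoints at ranks 3 and 37: θ*₍3₎ = 7.366, θ*₍37₎ = 9.815.
Basic interval reflects these around s:
  lower = 2 × 9.072 − 9.815 = 8.329
  upper = 2 × 9.072 − 7.366 = 10.778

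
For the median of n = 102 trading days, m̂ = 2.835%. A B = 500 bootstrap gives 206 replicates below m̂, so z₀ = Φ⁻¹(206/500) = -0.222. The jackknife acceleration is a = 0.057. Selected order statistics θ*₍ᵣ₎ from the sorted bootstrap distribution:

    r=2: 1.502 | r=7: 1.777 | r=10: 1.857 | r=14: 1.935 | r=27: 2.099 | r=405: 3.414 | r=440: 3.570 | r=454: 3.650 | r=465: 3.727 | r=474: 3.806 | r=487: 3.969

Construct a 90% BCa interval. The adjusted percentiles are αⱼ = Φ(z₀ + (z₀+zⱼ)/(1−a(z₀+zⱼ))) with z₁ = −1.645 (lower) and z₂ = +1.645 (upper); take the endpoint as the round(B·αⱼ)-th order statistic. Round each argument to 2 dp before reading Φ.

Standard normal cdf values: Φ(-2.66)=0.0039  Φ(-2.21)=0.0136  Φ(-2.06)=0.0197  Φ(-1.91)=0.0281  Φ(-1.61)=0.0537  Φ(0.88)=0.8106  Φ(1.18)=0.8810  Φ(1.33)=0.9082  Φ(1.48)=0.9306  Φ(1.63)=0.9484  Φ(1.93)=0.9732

(1.935, 3.650)

Lower: z₀ + z₁ = -0.222 + (-1.645) = -1.867; 1 − a(z₀+z₁) = 1 − (0.057)(-1.867) = 1.1064; argument = -0.222 + (-1.867)/1.1064 = -1.9094 → -1.91.
α₁ = Φ(-1.91) = 0.0281; rank = round(500 × 0.0281) = 14; θ*₍14₎ = 1.935.
Upper: z₀ + z₂ = 1.423; 1 − a(z₀+z₂) = 0.9189; argument = 1.3266 → 1.33; α₂ = 0.9082; rank = 454; θ*₍454₎ = 3.650.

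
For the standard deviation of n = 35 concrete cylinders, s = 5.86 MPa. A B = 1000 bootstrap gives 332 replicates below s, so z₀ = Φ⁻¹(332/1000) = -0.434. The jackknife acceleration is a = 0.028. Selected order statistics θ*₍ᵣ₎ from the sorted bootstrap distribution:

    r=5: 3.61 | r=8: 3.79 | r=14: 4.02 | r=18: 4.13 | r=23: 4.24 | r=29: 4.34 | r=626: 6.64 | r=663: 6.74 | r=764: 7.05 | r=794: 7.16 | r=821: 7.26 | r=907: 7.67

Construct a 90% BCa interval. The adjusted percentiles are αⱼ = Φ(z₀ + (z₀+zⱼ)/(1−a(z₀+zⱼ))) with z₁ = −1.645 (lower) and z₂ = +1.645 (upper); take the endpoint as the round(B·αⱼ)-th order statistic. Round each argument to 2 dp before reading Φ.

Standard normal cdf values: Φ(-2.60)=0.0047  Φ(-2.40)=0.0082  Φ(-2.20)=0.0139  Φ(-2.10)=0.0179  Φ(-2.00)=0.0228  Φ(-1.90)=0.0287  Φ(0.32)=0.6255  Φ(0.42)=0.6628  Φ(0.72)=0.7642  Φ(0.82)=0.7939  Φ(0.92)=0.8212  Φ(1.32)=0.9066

Lower: z₀ + z₁ = -0.434 + (-1.645) = -2.079; 1 − a(z₀+z₁) = 1 − (0.028)(-2.079) = 1.0582; argument = -0.434 + (-2.079)/1.0582 = -2.3986 → -2.40.
α₁ = Φ(-2.40) = 0.0082; rank = round(1000 × 0.0082) = 8; θ*₍8₎ = 3.79.
Upper: z₀ + z₂ = 1.211; 1 − a(z₀+z₂) = 0.9661; argument = 0.8195 → 0.82; α₂ = 0.7939; rank = 794; θ*₍794₎ = 7.16.

(3.79, 7.16)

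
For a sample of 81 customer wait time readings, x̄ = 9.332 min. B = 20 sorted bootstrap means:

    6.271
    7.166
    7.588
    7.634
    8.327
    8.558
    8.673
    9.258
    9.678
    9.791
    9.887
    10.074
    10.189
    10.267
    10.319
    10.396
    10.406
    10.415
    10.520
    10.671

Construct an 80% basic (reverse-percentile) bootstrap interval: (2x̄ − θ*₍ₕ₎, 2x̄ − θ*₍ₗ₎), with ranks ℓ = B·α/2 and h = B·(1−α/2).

(8.249, 11.498)

Percentile endpoints at ranks 2 and 18: θ*₍2₎ = 7.166, θ*₍18₎ = 10.415.
Basic interval reflects these around x̄:
  lower = 2 × 9.332 − 10.415 = 8.249
  upper = 2 × 9.332 − 7.166 = 11.498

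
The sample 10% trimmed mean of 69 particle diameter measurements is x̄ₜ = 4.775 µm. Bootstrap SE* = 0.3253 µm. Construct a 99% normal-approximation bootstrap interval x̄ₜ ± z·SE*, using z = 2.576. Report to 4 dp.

Margin = 2.576 × 0.3253 = 0.83797
Interval: 4.775 ± 0.83797

(3.9370, 5.6130)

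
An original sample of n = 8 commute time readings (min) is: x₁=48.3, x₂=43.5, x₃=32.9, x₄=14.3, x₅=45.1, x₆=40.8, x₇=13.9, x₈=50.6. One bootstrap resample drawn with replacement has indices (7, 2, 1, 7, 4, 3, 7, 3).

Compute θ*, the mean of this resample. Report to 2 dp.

Resample values: 13.9, 43.5, 48.3, 13.9, 14.3, 32.9, 13.9, 32.9.
Mean = (13.9 + 43.5 + 48.3 + 13.9 + 14.3 + 32.9 + 13.9 + 32.9) / 8 = 213.60 / 8 = 26.70

θ* = 26.70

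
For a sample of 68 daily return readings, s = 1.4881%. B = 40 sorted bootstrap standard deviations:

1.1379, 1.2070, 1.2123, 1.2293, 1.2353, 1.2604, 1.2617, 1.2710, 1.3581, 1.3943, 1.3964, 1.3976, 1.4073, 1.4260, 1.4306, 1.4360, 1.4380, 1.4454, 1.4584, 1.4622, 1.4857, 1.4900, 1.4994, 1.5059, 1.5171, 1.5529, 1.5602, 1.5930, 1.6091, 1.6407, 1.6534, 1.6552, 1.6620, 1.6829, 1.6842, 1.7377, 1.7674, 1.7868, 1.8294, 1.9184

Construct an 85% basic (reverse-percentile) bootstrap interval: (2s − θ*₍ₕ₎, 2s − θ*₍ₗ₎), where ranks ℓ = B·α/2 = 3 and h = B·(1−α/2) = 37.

Percentile endpoints at ranks 3 and 37: θ*₍3₎ = 1.2123, θ*₍37₎ = 1.7674.
Basic interval reflects these around s:
  lower = 2 × 1.4881 − 1.7674 = 1.2088
  upper = 2 × 1.4881 − 1.2123 = 1.7639

(1.2088, 1.7639)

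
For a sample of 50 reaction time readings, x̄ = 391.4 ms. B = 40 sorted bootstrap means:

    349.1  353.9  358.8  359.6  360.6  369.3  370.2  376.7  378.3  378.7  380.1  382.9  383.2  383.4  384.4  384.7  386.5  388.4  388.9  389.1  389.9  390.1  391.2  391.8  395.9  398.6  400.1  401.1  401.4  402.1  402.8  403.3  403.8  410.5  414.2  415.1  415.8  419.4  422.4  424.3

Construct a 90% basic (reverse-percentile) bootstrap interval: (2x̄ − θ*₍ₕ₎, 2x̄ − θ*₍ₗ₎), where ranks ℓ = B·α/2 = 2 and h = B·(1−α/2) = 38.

(363.4, 428.9)

Percentile endpoints at ranks 2 and 38: θ*₍2₎ = 353.9, θ*₍38₎ = 419.4.
Basic interval reflects these around x̄:
  lower = 2 × 391.4 − 419.4 = 363.4
  upper = 2 × 391.4 − 353.9 = 428.9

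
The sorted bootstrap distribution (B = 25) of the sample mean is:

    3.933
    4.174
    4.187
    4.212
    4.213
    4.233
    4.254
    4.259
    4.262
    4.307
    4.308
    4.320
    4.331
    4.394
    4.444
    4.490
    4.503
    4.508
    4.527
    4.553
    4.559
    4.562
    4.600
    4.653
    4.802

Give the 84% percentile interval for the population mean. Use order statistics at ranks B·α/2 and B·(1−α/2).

α = 0.16; lower rank = 25 × 0.080 = 2; upper rank = 25 × 0.920 = 23.
The 2nd smallest replicate is 4.174; the 23rd is 4.600.

(4.174, 4.600)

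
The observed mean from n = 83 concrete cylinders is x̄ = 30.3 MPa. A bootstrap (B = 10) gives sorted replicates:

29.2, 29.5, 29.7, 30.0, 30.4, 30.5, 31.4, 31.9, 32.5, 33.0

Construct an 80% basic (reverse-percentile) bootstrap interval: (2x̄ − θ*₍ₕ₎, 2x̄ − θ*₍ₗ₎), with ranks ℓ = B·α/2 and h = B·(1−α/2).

Percentile endpoints at ranks 1 and 9: θ*₍1₎ = 29.2, θ*₍9₎ = 32.5.
Basic interval reflects these around x̄:
  lower = 2 × 30.3 − 32.5 = 28.1
  upper = 2 × 30.3 − 29.2 = 31.4

(28.1, 31.4)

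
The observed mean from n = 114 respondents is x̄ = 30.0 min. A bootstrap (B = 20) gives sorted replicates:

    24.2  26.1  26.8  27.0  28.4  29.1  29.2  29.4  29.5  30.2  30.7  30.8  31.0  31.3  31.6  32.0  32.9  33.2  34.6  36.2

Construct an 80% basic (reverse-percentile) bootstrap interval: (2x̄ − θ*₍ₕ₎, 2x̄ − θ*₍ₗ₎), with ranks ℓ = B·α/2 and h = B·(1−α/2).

(26.8, 33.9)

Percentile endpoints at ranks 2 and 18: θ*₍2₎ = 26.1, θ*₍18₎ = 33.2.
Basic interval reflects these around x̄:
  lower = 2 × 30.0 − 33.2 = 26.8
  upper = 2 × 30.0 − 26.1 = 33.9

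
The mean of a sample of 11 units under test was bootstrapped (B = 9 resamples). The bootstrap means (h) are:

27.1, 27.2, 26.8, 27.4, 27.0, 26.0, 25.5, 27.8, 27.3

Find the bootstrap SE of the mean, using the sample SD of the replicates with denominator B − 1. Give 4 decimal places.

SE* = 0.7194

Bootstrap SE is the standard deviation of the 9 replicate means.
Mean of replicates: (27.1 + 27.2 + 26.8 + 27.4 + 27.0 + 26.0 + 25.5 + 27.8 + 27.3) / 9 = 242.10000 / 9 = 26.90000
Sum of squared deviations: (+0.20000)² + (+0.30000)² + (−0.10000)² + (+0.50000)² + (+0.10000)² + (−0.90000)² + (−1.40000)² + (+0.90000)² + (+0.40000)² = 4.14000
Variance = 4.14000 / 8 = 0.51750
SE* = √0.51750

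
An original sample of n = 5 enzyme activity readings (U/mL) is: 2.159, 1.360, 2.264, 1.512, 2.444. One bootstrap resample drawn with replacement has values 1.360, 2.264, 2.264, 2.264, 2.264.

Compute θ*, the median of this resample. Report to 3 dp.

Sorted: 1.360, 2.264, 2.264, 2.264, 2.264
Median = middle value = 2.264

θ* = 2.264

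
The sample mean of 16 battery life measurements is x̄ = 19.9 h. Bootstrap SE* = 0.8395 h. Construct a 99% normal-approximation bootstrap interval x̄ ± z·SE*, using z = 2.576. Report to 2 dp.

(17.74, 22.06)

Margin = 2.576 × 0.8395 = 2.163
Interval: 19.9 ± 2.163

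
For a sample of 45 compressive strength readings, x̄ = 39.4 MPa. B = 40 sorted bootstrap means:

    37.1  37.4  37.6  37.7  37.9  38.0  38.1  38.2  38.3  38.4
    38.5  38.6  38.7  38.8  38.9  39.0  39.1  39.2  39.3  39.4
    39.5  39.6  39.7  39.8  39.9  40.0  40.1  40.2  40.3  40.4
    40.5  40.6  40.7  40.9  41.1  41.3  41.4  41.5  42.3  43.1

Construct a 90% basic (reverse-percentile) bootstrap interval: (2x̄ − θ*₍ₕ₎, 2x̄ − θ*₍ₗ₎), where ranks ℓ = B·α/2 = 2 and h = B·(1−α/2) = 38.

Percentile endpoints at ranks 2 and 38: θ*₍2₎ = 37.4, θ*₍38₎ = 41.5.
Basic interval reflects these around x̄:
  lower = 2 × 39.4 − 41.5 = 37.3
  upper = 2 × 39.4 − 37.4 = 41.4

(37.3, 41.4)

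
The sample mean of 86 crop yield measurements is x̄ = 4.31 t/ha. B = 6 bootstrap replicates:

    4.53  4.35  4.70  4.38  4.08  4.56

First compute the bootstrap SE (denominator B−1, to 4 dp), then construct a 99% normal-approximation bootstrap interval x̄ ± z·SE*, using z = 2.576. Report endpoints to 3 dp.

(3.756, 4.864)

Mean of replicates = 4.4333; sum of squared deviations = 0.2311; SE* = √(0.2311/5) = 0.2150
Margin = 2.576 × 0.2150 = 0.5538
Interval: 4.31 ± 0.5538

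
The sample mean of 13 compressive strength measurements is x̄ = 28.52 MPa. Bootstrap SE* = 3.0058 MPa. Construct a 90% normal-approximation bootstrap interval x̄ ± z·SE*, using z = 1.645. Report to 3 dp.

Margin = 1.645 × 3.0058 = 4.9445
Interval: 28.52 ± 4.9445

(23.575, 33.465)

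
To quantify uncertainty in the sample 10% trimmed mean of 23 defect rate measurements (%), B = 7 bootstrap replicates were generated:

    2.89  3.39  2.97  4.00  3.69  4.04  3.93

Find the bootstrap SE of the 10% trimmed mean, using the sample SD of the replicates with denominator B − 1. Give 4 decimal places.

SE* = 0.4837

Bootstrap SE is the standard deviation of the 7 replicate 10% trimmed means.
Mean of replicates: (2.89 + 3.39 + 2.97 + 4.00 + 3.69 + 4.04 + 3.93) / 7 = 24.91000 / 7 = 3.55857
Sum of squared deviations: (−0.66857)² + (−0.16857)² + (−0.58857)² + (+0.44143)² + (+0.13143)² + (+0.48143)² + (+0.37143)² = 1.40369
Variance = 1.40369 / 6 = 0.23395
SE* = √0.23395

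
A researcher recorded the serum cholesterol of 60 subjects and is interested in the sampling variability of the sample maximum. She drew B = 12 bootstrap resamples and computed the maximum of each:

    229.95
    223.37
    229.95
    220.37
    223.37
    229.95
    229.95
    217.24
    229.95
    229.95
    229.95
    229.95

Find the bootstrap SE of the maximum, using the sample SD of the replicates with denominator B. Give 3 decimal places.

Bootstrap SE is the standard deviation of the 12 replicate maximums.
Mean of replicates: (229.95 + 223.37 + 229.95 + 220.37 + 223.37 + 229.95 + 229.95 + 217.24 + 229.95 + 229.95 + 229.95 + 229.95) / 12 = 2723.9500 / 12 = 226.9958
Sum of squared deviations: (+2.9542)² + (−3.6258)² + (+2.9542)² + (−6.6258)² + (−3.6258)² + (+2.9542)² + (+2.9542)² + (−9.7558)² + (+2.9542)² + (+2.9542)² + (+2.9542)² + (+2.9542)² = 235.1881
Variance = 235.1881 / 12 = 19.5990
SE* = √19.5990

SE* = 4.427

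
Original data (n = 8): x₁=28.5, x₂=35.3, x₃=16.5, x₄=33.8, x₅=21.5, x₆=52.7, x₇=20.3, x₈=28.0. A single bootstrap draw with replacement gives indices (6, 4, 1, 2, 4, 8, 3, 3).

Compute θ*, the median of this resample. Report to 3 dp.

Resample values: 52.7, 33.8, 28.5, 35.3, 33.8, 28.0, 16.5, 16.5.
Sorted: 16.5, 16.5, 28.0, 28.5, 33.8, 33.8, 35.3, 52.7
Median = average of the two middle values = 31.150

θ* = 31.150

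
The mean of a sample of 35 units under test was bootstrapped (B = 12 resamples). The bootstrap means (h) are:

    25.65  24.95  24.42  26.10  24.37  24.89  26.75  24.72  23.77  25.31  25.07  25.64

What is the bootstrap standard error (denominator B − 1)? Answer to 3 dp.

SE* = 0.816

Bootstrap SE is the standard deviation of the 12 replicate means.
Mean of replicates: (25.65 + 24.95 + 24.42 + 26.10 + 24.37 + 24.89 + 26.75 + 24.72 + 23.77 + 25.31 + 25.07 + 25.64) / 12 = 301.6400 / 12 = 25.1367
Sum of squared deviations: (+0.5133)² + (−0.1867)² + (−0.7167)² + (+0.9633)² + (−0.7667)² + (−0.2467)² + (+1.6133)² + (−0.4167)² + (−1.3667)² + (+0.1733)² + (−0.0667)² + (+0.5033)² = 7.3207
Variance = 7.3207 / 11 = 0.6655
SE* = √0.6655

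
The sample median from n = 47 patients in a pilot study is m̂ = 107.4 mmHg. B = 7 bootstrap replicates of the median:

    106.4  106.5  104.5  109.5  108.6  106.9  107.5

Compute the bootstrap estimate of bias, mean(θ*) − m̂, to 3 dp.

bias = −0.271

mean(θ*) = (106.4 + 106.5 + 104.5 + 109.5 + 108.6 + 106.9 + 107.5) / 7 = 107.1286
bias = 107.1286 − 107.4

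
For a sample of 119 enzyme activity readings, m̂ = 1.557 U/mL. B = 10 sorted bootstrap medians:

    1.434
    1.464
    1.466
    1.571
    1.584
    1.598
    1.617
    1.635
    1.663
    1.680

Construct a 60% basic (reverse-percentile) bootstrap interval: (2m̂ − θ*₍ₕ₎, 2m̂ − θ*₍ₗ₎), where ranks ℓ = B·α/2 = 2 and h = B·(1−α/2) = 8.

(1.479, 1.650)

Percentile endpoints at ranks 2 and 8: θ*₍2₎ = 1.464, θ*₍8₎ = 1.635.
Basic interval reflects these around m̂:
  lower = 2 × 1.557 − 1.635 = 1.479
  upper = 2 × 1.557 − 1.464 = 1.650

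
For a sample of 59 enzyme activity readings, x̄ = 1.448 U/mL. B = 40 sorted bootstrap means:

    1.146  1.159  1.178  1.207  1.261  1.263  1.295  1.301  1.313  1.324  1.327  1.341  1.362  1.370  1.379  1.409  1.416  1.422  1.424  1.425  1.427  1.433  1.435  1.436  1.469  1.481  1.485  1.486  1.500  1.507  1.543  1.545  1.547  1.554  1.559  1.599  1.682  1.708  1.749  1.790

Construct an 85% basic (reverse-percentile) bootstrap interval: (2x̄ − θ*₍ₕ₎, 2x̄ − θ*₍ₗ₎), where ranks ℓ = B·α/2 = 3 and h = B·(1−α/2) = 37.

(1.214, 1.718)

Percentile endpoints at ranks 3 and 37: θ*₍3₎ = 1.178, θ*₍37₎ = 1.682.
Basic interval reflects these around x̄:
  lower = 2 × 1.448 − 1.682 = 1.214
  upper = 2 × 1.448 − 1.178 = 1.718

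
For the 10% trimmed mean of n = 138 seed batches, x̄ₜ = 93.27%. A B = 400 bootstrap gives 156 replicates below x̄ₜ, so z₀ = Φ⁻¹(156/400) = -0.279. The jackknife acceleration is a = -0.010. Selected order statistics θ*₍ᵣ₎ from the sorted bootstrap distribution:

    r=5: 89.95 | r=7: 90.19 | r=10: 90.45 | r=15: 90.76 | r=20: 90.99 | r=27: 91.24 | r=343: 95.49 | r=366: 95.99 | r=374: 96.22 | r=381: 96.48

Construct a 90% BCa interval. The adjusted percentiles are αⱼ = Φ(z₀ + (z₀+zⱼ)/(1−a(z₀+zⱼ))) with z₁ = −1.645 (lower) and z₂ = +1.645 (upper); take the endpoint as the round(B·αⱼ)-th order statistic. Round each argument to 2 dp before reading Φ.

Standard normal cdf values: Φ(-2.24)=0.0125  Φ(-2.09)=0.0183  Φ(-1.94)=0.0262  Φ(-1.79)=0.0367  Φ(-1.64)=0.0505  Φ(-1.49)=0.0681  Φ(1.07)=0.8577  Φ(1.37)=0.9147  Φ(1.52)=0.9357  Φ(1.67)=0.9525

Lower: z₀ + z₁ = -0.279 + (-1.645) = -1.924; 1 − a(z₀+z₁) = 1 − (-0.010)(-1.924) = 0.9808; argument = -0.279 + (-1.924)/0.9808 = -2.2407 → -2.24.
α₁ = Φ(-2.24) = 0.0125; rank = round(400 × 0.0125) = 5; θ*₍5₎ = 89.95.
Upper: z₀ + z₂ = 1.366; 1 − a(z₀+z₂) = 1.0137; argument = 1.0686 → 1.07; α₂ = 0.8577; rank = 343; θ*₍343₎ = 95.49.

(89.95, 95.49)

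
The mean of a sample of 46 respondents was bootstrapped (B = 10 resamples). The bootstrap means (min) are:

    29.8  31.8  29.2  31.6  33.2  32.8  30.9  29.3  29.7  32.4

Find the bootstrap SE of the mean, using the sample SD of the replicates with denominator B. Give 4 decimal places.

Bootstrap SE is the standard deviation of the 10 replicate means.
Mean of replicates: (29.8 + 31.8 + 29.2 + 31.6 + 33.2 + 32.8 + 30.9 + 29.3 + 29.7 + 32.4) / 10 = 310.70000 / 10 = 31.07000
Sum of squared deviations: (−1.27000)² + (+0.73000)² + (−1.87000)² + (+0.53000)² + (+2.13000)² + (+1.73000)² + (−0.17000)² + (−1.77000)² + (−1.37000)² + (+1.33000)² = 20.26100
Variance = 20.26100 / 10 = 2.02610
SE* = √2.02610

SE* = 1.4234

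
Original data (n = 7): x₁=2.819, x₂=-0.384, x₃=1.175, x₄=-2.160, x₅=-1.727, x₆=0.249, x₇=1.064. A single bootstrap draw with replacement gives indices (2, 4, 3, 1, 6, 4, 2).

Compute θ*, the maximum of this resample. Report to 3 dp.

θ* = 2.819

Resample values: -0.384, -2.160, 1.175, 2.819, 0.249, -2.160, -0.384.
Maximum = 2.819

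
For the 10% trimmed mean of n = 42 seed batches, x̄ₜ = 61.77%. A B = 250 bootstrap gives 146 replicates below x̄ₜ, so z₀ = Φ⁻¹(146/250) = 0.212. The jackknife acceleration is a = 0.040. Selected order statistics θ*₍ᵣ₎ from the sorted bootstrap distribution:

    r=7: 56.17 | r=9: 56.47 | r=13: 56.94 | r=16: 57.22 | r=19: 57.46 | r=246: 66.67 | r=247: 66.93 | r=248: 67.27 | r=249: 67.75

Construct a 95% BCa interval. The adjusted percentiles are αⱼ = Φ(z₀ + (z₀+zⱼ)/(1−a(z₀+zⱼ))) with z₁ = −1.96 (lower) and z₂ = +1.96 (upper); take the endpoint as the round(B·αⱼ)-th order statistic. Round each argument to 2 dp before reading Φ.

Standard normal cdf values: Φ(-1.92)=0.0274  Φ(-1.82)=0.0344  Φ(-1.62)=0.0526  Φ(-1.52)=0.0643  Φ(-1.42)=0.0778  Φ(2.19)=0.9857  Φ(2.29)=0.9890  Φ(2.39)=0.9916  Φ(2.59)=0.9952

Lower: z₀ + z₁ = 0.212 + (-1.960) = -1.748; 1 − a(z₀+z₁) = 1 − (0.040)(-1.748) = 1.0699; argument = 0.212 + (-1.748)/1.0699 = -1.4218 → -1.42.
α₁ = Φ(-1.42) = 0.0778; rank = round(250 × 0.0778) = 19; θ*₍19₎ = 57.46.
Upper: z₀ + z₂ = 2.172; 1 − a(z₀+z₂) = 0.9131; argument = 2.5907 → 2.59; α₂ = 0.9952; rank = 249; θ*₍249₎ = 67.75.

(57.46, 67.75)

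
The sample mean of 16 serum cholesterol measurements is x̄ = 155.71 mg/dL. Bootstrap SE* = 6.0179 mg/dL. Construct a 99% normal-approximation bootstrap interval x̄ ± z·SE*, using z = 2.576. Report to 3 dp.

Margin = 2.576 × 6.0179 = 15.5021
Interval: 155.71 ± 15.5021

(140.208, 171.212)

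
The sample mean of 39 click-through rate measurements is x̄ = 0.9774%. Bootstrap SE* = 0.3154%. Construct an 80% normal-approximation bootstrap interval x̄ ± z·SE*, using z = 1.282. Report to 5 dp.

(0.57306, 1.38174)

Margin = 1.282 × 0.3154 = 0.404343
Interval: 0.9774 ± 0.404343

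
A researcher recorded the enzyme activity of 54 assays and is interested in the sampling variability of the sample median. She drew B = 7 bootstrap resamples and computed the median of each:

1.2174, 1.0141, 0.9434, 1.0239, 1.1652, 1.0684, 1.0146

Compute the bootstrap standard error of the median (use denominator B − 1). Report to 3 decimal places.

SE* = 0.096

Bootstrap SE is the standard deviation of the 7 replicate medians.
Mean of replicates: (1.2174 + 1.0141 + 0.9434 + 1.0239 + 1.1652 + 1.0684 + 1.0146) / 7 = 7.44700 / 7 = 1.06386
Sum of squared deviations: (+0.15354)² + (−0.04976)² + (−0.12046)² + (−0.03996)² + (+0.10134)² + (+0.00454)² + (−0.04926)² = 0.05487
Variance = 0.05487 / 6 = 0.00915
SE* = √0.00915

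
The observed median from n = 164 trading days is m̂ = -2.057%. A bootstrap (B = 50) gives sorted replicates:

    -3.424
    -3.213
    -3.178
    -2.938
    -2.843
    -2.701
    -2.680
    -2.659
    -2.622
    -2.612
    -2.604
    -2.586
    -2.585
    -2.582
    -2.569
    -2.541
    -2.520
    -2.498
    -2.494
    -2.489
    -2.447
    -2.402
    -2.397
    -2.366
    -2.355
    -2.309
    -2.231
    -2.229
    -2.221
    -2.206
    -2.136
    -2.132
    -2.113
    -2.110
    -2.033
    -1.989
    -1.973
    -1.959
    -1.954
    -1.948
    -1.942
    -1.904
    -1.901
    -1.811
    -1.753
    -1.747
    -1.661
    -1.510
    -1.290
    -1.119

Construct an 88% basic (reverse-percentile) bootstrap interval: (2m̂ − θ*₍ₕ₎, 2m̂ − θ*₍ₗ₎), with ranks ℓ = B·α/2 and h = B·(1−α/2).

(-2.453, -0.936)

Percentile endpoints at ranks 3 and 47: θ*₍3₎ = -3.178, θ*₍47₎ = -1.661.
Basic interval reflects these around m̂:
  lower = 2 × -2.057 − -1.661 = -2.453
  upper = 2 × -2.057 − -3.178 = -0.936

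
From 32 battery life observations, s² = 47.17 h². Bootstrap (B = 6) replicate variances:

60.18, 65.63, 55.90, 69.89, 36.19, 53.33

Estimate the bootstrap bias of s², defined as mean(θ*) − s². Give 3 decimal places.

bias = +9.683

mean(θ*) = (60.18 + 65.63 + 55.90 + 69.89 + 36.19 + 53.33) / 6 = 56.8533
bias = 56.8533 − 47.17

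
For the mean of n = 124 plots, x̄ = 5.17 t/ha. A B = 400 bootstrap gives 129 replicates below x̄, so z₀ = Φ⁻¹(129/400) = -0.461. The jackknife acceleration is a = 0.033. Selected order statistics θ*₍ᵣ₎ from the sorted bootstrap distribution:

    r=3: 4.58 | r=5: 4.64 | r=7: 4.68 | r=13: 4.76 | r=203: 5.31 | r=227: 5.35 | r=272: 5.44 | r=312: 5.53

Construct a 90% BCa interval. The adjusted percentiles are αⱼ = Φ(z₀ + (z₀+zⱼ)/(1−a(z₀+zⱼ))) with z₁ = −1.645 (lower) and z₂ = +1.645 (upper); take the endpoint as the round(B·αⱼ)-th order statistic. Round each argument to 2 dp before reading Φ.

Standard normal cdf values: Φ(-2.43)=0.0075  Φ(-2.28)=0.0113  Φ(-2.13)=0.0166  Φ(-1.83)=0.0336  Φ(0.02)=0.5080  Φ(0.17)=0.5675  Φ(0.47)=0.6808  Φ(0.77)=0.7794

(4.58, 5.53)

Lower: z₀ + z₁ = -0.461 + (-1.645) = -2.106; 1 − a(z₀+z₁) = 1 − (0.033)(-2.106) = 1.0695; argument = -0.461 + (-2.106)/1.0695 = -2.4301 → -2.43.
α₁ = Φ(-2.43) = 0.0075; rank = round(400 × 0.0075) = 3; θ*₍3₎ = 4.58.
Upper: z₀ + z₂ = 1.184; 1 − a(z₀+z₂) = 0.9609; argument = 0.7711 → 0.77; α₂ = 0.7794; rank = 312; θ*₍312₎ = 5.53.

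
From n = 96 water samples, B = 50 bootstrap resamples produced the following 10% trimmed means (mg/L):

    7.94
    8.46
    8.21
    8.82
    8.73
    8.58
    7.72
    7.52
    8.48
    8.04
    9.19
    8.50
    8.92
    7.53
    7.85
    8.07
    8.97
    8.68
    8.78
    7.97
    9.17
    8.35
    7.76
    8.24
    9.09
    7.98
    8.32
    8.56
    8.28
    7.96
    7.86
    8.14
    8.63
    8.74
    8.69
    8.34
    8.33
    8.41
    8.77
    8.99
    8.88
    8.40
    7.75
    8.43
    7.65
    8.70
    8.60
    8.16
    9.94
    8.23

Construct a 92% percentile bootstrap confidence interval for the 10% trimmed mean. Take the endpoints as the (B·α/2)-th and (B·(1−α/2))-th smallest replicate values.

(7.53, 9.17)

Sorted replicates: 7.52, 7.53, 7.65, 7.72, 7.75, 7.76, 7.85, 7.86, 7.94, 7.96, 7.97, 7.98, 8.04, 8.07, 8.14, 8.16, 8.21, 8.23, 8.24, 8.28, 8.32, 8.33, 8.34, 8.35, 8.40, 8.41, 8.43, 8.46, 8.48, 8.50, 8.56, 8.58, 8.60, 8.63, 8.68, 8.69, 8.70, 8.73, 8.74, 8.77, 8.78, 8.82, 8.88, 8.92, 8.97, 8.99, 9.09, 9.17, 9.19, 9.94
α = 0.08; lower rank = 50 × 0.040 = 2; upper rank = 50 × 0.960 = 48.
The 2nd smallest replicate is 7.53; the 48th is 9.17.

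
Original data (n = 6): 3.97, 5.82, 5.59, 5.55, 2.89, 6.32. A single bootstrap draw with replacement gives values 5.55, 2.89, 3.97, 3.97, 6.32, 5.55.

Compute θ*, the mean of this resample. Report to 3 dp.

θ* = 4.708

Mean = (5.55 + 2.89 + 3.97 + 3.97 + 6.32 + 5.55) / 6 = 28.250 / 6 = 4.708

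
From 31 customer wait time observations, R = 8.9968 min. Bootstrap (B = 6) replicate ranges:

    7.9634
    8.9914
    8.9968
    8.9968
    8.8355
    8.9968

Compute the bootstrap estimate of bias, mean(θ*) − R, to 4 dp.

mean(θ*) = (7.9634 + 8.9914 + 8.9968 + 8.9968 + 8.8355 + 8.9968) / 6 = 8.79678
bias = 8.79678 − 8.9968

bias = −0.2000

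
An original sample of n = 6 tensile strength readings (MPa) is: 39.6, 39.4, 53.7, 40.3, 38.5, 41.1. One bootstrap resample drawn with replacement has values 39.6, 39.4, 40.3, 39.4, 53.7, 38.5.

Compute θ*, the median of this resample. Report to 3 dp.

θ* = 39.500

Sorted: 38.5, 39.4, 39.4, 39.6, 40.3, 53.7
Median = average of the two middle values = 39.500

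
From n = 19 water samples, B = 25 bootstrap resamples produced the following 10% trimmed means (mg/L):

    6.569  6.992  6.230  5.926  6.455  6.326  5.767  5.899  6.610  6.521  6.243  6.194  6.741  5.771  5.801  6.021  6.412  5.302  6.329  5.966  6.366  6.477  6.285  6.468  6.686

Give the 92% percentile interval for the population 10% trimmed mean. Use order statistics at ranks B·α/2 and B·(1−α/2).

(5.302, 6.741)

Sorted replicates: 5.302, 5.767, 5.771, 5.801, 5.899, 5.926, 5.966, 6.021, 6.194, 6.230, 6.243, 6.285, 6.326, 6.329, 6.366, 6.412, 6.455, 6.468, 6.477, 6.521, 6.569, 6.610, 6.686, 6.741, 6.992
α = 0.08; lower rank = 25 × 0.040 = 1; upper rank = 25 × 0.960 = 24.
The 1st smallest replicate is 5.302; the 24th is 6.741.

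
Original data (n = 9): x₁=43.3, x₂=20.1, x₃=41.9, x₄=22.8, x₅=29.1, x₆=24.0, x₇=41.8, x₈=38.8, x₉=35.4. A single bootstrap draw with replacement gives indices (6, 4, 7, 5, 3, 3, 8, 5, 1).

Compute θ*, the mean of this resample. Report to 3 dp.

Resample values: 24.0, 22.8, 41.8, 29.1, 41.9, 41.9, 38.8, 29.1, 43.3.
Mean = (24.0 + 22.8 + 41.8 + 29.1 + 41.9 + 41.9 + 38.8 + 29.1 + 43.3) / 9 = 312.70 / 9 = 34.744

θ* = 34.744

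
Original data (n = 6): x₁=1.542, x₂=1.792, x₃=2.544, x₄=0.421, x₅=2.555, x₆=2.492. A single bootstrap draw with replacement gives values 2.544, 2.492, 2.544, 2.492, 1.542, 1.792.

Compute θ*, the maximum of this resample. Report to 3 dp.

Maximum = 2.544

θ* = 2.544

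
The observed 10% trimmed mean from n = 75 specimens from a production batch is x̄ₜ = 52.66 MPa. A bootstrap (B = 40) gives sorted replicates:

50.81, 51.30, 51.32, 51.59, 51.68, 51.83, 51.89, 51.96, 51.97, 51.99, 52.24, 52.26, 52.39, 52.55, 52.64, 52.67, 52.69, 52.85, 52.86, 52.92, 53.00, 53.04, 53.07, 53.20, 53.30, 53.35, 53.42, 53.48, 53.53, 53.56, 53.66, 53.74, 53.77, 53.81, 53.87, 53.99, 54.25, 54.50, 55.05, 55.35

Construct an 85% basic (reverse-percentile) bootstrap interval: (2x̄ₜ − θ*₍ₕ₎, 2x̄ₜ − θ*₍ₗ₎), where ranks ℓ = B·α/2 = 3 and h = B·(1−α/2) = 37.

(51.07, 54.00)

Percentile endpoints at ranks 3 and 37: θ*₍3₎ = 51.32, θ*₍37₎ = 54.25.
Basic interval reflects these around x̄ₜ:
  lower = 2 × 52.66 − 54.25 = 51.07
  upper = 2 × 52.66 − 51.32 = 54.00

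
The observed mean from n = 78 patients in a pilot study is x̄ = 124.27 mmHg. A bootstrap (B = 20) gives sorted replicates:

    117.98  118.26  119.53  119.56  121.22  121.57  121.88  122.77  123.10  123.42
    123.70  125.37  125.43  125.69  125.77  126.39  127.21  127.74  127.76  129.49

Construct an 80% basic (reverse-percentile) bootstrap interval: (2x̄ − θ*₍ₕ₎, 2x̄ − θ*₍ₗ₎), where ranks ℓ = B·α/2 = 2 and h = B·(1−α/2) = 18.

Percentile endpoints at ranks 2 and 18: θ*₍2₎ = 118.26, θ*₍18₎ = 127.74.
Basic interval reflects these around x̄:
  lower = 2 × 124.27 − 127.74 = 120.80
  upper = 2 × 124.27 − 118.26 = 130.28

(120.80, 130.28)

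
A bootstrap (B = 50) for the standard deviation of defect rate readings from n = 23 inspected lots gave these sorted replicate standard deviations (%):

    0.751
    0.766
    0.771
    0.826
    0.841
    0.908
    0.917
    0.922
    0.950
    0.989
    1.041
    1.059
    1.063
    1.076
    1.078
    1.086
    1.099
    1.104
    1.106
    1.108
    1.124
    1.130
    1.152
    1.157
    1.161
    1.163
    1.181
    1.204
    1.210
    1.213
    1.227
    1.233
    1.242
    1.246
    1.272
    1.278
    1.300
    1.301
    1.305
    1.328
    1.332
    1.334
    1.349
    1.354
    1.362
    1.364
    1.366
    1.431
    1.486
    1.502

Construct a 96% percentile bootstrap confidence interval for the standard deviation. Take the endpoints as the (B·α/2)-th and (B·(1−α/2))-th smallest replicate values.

α = 0.04; lower rank = 50 × 0.020 = 1; upper rank = 50 × 0.980 = 49.
The 1st smallest replicate is 0.751; the 49th is 1.486.

(0.751, 1.486)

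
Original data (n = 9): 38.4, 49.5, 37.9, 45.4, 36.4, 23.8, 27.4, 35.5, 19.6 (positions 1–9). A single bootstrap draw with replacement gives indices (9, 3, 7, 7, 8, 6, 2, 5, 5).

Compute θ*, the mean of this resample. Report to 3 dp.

θ* = 32.656

Resample values: 19.6, 37.9, 27.4, 27.4, 35.5, 23.8, 49.5, 36.4, 36.4.
Mean = (19.6 + 37.9 + 27.4 + 27.4 + 35.5 + 23.8 + 49.5 + 36.4 + 36.4) / 9 = 293.90 / 9 = 32.656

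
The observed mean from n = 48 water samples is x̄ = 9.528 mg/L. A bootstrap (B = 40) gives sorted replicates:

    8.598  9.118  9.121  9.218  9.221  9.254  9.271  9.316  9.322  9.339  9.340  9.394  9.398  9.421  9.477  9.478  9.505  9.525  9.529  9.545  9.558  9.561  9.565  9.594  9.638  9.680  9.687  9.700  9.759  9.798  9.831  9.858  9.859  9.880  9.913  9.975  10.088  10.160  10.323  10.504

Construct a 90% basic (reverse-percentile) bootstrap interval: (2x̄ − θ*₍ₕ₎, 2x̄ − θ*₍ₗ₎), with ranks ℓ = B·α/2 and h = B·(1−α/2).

(8.896, 9.938)

Percentile endpoints at ranks 2 and 38: θ*₍2₎ = 9.118, θ*₍38₎ = 10.160.
Basic interval reflects these around x̄:
  lower = 2 × 9.528 − 10.160 = 8.896
  upper = 2 × 9.528 − 9.118 = 9.938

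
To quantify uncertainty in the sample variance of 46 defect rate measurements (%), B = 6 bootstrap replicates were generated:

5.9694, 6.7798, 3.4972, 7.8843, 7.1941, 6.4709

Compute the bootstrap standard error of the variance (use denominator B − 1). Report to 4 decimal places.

SE* = 1.5188

Bootstrap SE is the standard deviation of the 6 replicate variances.
Mean of replicates: (5.9694 + 6.7798 + 3.4972 + 7.8843 + 7.1941 + 6.4709) / 6 = 37.79570 / 6 = 6.29928
Sum of squared deviations: (−0.32988)² + (+0.48052)² + (−2.80208)² + (+1.58502)² + (+0.89482)² + (+0.17162)² = 11.53382
Variance = 11.53382 / 5 = 2.30676
SE* = √2.30676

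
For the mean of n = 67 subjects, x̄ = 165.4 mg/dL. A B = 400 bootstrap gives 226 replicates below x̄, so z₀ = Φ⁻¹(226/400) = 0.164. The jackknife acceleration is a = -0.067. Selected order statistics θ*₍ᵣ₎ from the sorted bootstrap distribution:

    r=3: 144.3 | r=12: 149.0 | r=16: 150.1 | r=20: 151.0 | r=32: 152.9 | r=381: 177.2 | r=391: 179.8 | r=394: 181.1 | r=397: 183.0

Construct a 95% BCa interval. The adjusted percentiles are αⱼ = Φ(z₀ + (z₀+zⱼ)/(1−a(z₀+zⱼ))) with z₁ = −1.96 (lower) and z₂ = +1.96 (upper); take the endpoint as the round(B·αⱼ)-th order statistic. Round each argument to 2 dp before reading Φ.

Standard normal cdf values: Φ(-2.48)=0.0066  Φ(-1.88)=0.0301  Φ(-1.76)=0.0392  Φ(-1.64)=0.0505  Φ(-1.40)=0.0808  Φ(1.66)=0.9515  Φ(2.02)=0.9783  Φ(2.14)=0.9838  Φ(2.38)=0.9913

(149.0, 179.8)

Lower: z₀ + z₁ = 0.164 + (-1.960) = -1.796; 1 − a(z₀+z₁) = 1 − (-0.067)(-1.796) = 0.8797; argument = 0.164 + (-1.796)/0.8797 = -1.8777 → -1.88.
α₁ = Φ(-1.88) = 0.0301; rank = round(400 × 0.0301) = 12; θ*₍12₎ = 149.0.
Upper: z₀ + z₂ = 2.124; 1 − a(z₀+z₂) = 1.1423; argument = 2.0234 → 2.02; α₂ = 0.9783; rank = 391; θ*₍391₎ = 179.8.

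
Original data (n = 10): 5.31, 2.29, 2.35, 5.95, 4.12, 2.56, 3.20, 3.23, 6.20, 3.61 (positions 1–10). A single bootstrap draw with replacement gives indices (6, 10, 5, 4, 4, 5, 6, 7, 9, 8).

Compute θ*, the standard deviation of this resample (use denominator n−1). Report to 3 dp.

Resample values: 2.56, 3.61, 4.12, 5.95, 5.95, 4.12, 2.56, 3.20, 6.20, 3.23.
Mean = 4.1500; sum of squared deviations = 17.7810
s² = 17.7810 / 9 = 1.9757
s = √1.9757 = 1.406

θ* = 1.406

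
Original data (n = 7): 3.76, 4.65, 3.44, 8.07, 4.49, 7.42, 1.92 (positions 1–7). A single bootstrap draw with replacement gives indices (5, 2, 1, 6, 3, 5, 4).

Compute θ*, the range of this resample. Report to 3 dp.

Resample values: 4.49, 4.65, 3.76, 7.42, 3.44, 4.49, 8.07.
Range = 8.07 − 3.44 = 4.630

θ* = 4.630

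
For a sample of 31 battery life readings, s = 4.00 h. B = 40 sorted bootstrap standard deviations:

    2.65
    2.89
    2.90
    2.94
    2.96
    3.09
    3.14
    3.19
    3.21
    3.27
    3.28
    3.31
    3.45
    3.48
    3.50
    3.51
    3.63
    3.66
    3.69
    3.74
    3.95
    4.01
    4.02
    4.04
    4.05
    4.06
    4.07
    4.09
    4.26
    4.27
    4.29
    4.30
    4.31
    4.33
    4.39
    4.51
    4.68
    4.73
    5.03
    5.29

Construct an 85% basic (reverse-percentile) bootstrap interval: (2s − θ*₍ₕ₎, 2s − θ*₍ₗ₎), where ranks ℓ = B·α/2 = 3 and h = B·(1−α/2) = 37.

Percentile endpoints at ranks 3 and 37: θ*₍3₎ = 2.90, θ*₍37₎ = 4.68.
Basic interval reflects these around s:
  lower = 2 × 4.00 − 4.68 = 3.32
  upper = 2 × 4.00 − 2.90 = 5.10

(3.32, 5.10)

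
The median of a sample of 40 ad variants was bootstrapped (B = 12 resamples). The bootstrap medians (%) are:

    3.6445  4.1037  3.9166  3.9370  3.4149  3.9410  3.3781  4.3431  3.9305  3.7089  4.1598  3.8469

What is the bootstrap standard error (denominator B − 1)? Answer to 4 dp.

Bootstrap SE is the standard deviation of the 12 replicate medians.
Mean of replicates: (3.6445 + 4.1037 + 3.9166 + 3.9370 + 3.4149 + 3.9410 + 3.3781 + 4.3431 + 3.9305 + 3.7089 + 4.1598 + 3.8469) / 12 = 46.32500 / 12 = 3.86042
Sum of squared deviations: (−0.21592)² + (+0.24328)² + (+0.05618)² + (+0.07658)² + (−0.44552)² + (+0.08058)² + (−0.48232)² + (+0.48268)² + (+0.07008)² + (−0.15152)² + (+0.29938)² + (−0.01352)² = 0.90310
Variance = 0.90310 / 11 = 0.08210
SE* = √0.08210

SE* = 0.2865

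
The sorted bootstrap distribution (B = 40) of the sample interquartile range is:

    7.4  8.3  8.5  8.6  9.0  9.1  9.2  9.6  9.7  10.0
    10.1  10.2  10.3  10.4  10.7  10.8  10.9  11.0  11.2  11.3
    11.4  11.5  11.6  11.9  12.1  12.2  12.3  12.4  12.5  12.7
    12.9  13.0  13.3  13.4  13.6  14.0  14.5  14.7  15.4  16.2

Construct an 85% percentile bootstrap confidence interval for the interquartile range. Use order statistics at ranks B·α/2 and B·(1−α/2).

α = 0.15; lower rank = 40 × 0.075 = 3; upper rank = 40 × 0.925 = 37.
The 3rd smallest replicate is 8.5; the 37th is 14.5.

(8.5, 14.5)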